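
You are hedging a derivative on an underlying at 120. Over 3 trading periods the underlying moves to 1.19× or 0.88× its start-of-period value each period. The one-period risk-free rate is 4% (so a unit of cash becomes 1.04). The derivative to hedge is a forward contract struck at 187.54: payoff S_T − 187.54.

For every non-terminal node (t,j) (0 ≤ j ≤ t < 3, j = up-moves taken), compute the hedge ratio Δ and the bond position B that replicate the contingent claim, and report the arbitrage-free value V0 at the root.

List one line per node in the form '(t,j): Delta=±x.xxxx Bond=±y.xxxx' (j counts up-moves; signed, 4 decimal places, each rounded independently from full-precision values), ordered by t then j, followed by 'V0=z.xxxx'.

Since d<R<u, set p* = (R−d)/(u−d) = 0.5161; price each node as the discounted p*-expectation of its children.
Terminal payoffs: V(3,0)=-105.7634, V(3,1)=-76.9557, V(3,2)=-37.9998, V(3,3)=14.6791
Node (2,0) S=92.9280: V=(p*·-76.9557+(1−p*)·-105.7634)/1.04=-87.3989; Δ=(-76.9557−-105.7634)/(110.5843−81.7766)=1.0000; B=V−Δ·S=-180.3269
Node (2,1) S=125.6640: V=(p*·-37.9998+(1−p*)·-76.9557)/1.04=-54.6629; Δ=(-37.9998−-76.9557)/(149.5402−110.5843)=1.0000; B=V−Δ·S=-180.3269
Node (2,2) S=169.9320: V=(p*·14.6791+(1−p*)·-37.9998)/1.04=-10.3949; Δ=(14.6791−-37.9998)/(202.2191−149.5402)=1.0000; B=V−Δ·S=-180.3269
Node (1,0) S=105.6000: V=(p*·-54.6629+(1−p*)·-87.3989)/1.04=-67.7913; Δ=(-54.6629−-87.3989)/(125.6640−92.9280)=1.0000; B=V−Δ·S=-173.3913
Node (1,1) S=142.8000: V=(p*·-10.3949+(1−p*)·-54.6629)/1.04=-30.5913; Δ=(-10.3949−-54.6629)/(169.9320−125.6640)=1.0000; B=V−Δ·S=-173.3913
Node (0,0) S=120.0000: V=(p*·-30.5913+(1−p*)·-67.7913)/1.04=-46.7224; Δ=(-30.5913−-67.7913)/(142.8000−105.6000)=1.0000; B=V−Δ·S=-166.7224
Self-financing check: at every node Δ·S+B equals the discounted successor values.

(0,0): Delta=1.0000 Bond=-166.7224
(1,0): Delta=1.0000 Bond=-173.3913
(1,1): Delta=1.0000 Bond=-173.3913
(2,0): Delta=1.0000 Bond=-180.3269
(2,1): Delta=1.0000 Bond=-180.3269
(2,2): Delta=1.0000 Bond=-180.3269
V0=-46.7224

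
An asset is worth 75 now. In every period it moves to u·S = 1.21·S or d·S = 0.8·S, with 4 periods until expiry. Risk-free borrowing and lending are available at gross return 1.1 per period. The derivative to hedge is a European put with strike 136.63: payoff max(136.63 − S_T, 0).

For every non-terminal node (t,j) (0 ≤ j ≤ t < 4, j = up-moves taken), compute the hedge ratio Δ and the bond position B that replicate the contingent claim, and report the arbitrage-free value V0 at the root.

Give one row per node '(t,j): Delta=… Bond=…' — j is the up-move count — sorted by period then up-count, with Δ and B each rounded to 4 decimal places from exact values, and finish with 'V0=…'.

(0,0): Delta=-0.7689 Bond=80.7172
(1,0): Delta=-1.0000 Bond=102.6521
(1,1): Delta=-0.7129 Bond=83.7058
(2,0): Delta=-1.0000 Bond=112.9174
(2,1): Delta=-1.0000 Bond=112.9174
(2,2): Delta=-0.6433 Bond=84.4347
(3,0): Delta=-1.0000 Bond=124.2091
(3,1): Delta=-1.0000 Bond=124.2091
(3,2): Delta=-1.0000 Bond=124.2091
(3,3): Delta=-0.5569 Bond=81.3902
V0=23.0462

No-arbitrage ⇒ martingale measure with p* = (R−d)/(u−d) = 0.7317.
Terminal payoffs: V(4,0)=105.9100, V(4,1)=90.1660, V(4,2)=66.3532, V(4,3)=30.3363, V(4,4)=0.0000
(3,0): S=38.4000. Δ = (V_up−V_dn)/(S_up−S_dn) = (90.1660−105.9100)/(46.4640−30.7200) = -1.0000. V = [p*·90.1660 + (1−p*)·105.9100]/1.1 = 85.8091. B = V − Δ·S = 124.2091.
(3,1): S=58.0800. Δ = (V_up−V_dn)/(S_up−S_dn) = (66.3532−90.1660)/(70.2768−46.4640) = -1.0000. V = [p*·66.3532 + (1−p*)·90.1660]/1.1 = 66.1291. B = V − Δ·S = 124.2091.
(3,2): S=87.8460. Δ = (V_up−V_dn)/(S_up−S_dn) = (30.3363−66.3532)/(106.2937−70.2768) = -1.0000. V = [p*·30.3363 + (1−p*)·66.3532]/1.1 = 36.3631. B = V − Δ·S = 124.2091.
(3,3): S=132.8671. Δ = (V_up−V_dn)/(S_up−S_dn) = (0.0000−30.3363)/(160.7692−106.2937) = -0.5569. V = [p*·0.0000 + (1−p*)·30.3363]/1.1 = 7.3991. B = V − Δ·S = 81.3902.
(2,0): S=48.0000. Δ = (V_up−V_dn)/(S_up−S_dn) = (66.1291−85.8091)/(58.0800−38.4000) = -1.0000. V = [p*·66.1291 + (1−p*)·85.8091]/1.1 = 64.9174. B = V − Δ·S = 112.9174.
(2,1): S=72.6000. Δ = (V_up−V_dn)/(S_up−S_dn) = (36.3631−66.1291)/(87.8460−58.0800) = -1.0000. V = [p*·36.3631 + (1−p*)·66.1291]/1.1 = 40.3174. B = V − Δ·S = 112.9174.
(2,2): S=109.8075. Δ = (V_up−V_dn)/(S_up−S_dn) = (7.3991−36.3631)/(132.8671−87.8460) = -0.6433. V = [p*·7.3991 + (1−p*)·36.3631]/1.1 = 13.7908. B = V − Δ·S = 84.4347.
(1,0): S=60.0000. Δ = (V_up−V_dn)/(S_up−S_dn) = (40.3174−64.9174)/(72.6000−48.0000) = -1.0000. V = [p*·40.3174 + (1−p*)·64.9174]/1.1 = 42.6521. B = V − Δ·S = 102.6521.
(1,1): S=90.7500. Δ = (V_up−V_dn)/(S_up−S_dn) = (13.7908−40.3174)/(109.8075−72.6000) = -0.7129. V = [p*·13.7908 + (1−p*)·40.3174]/1.1 = 19.0070. B = V − Δ·S = 83.7058.
(0,0): S=75.0000. Δ = (V_up−V_dn)/(S_up−S_dn) = (19.0070−42.6521)/(90.7500−60.0000) = -0.7689. V = [p*·19.0070 + (1−p*)·42.6521]/1.1 = 23.0462. B = V − Δ·S = 80.7172.
Check: Δ(0,0)·S0 + B(0,0) = 23.0462 = V0.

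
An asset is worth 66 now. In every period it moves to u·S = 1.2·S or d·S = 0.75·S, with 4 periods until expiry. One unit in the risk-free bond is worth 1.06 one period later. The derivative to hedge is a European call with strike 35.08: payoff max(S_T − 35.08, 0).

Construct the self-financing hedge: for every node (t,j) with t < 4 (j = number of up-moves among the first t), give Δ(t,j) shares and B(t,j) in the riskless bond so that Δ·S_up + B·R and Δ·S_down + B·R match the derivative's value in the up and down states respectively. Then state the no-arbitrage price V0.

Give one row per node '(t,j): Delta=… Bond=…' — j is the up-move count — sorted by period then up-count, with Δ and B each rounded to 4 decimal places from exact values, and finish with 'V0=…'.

Since d<R<u, set p* = (R−d)/(u−d) = 0.6889; price each node as the discounted p*-expectation of its children.
Terminal values V(4,·): V(4,0)=0.0000, V(4,1)=0.0000, V(4,2)=18.3800, V(4,3)=50.4560, V(4,4)=101.7776
  t=3,j=0: stock 27.8438 → up 33.4125 (V=0.0000), down 20.8828 (V=0.0000). Price 0.0000; hedge Δ=0.0000, bond B=0.0000.
  t=3,j=1: stock 44.5500 → up 53.4600 (V=18.3800), down 33.4125 (V=0.0000). Price 11.9451; hedge Δ=0.9168, bond B=-28.8994.
  t=3,j=2: stock 71.2800 → up 85.5360 (V=50.4560), down 53.4600 (V=18.3800). Price 38.1857; hedge Δ=1.0000, bond B=-33.0943.
  t=3,j=3: stock 114.0480 → up 136.8576 (V=101.7776), down 85.5360 (V=50.4560). Price 80.9537; hedge Δ=1.0000, bond B=-33.0943.
  t=2,j=0: stock 37.1250 → up 44.5500 (V=11.9451), down 27.8438 (V=0.0000). Price 7.7630; hedge Δ=0.7150, bond B=-18.7816.
  t=2,j=1: stock 59.4000 → up 71.2800 (V=38.1857), down 44.5500 (V=11.9451). Price 28.3226; hedge Δ=0.9817, bond B=-29.9898.
  t=2,j=2: stock 95.0400 → up 114.0480 (V=80.9537), down 71.2800 (V=38.1857). Price 63.8189; hedge Δ=1.0000, bond B=-31.2211.
  t=1,j=0: stock 49.5000 → up 59.4000 (V=28.3226), down 37.1250 (V=7.7630). Price 20.6852; hedge Δ=0.9230, bond B=-25.0027.
  t=1,j=1: stock 79.2000 → up 95.0400 (V=63.8189), down 59.4000 (V=28.3226). Price 49.7883; hedge Δ=0.9960, bond B=-29.0925.
  t=0,j=0: stock 66.0000 → up 79.2000 (V=49.7883), down 49.5000 (V=20.6852). Price 38.4283; hedge Δ=0.9799, bond B=-26.2454.
Root portfolio cost Δ·66+B reproduces V0=38.4283.

(0,0): Delta=0.9799 Bond=-26.2454
(1,0): Delta=0.9230 Bond=-25.0027
(1,1): Delta=0.9960 Bond=-29.0925
(2,0): Delta=0.7150 Bond=-18.7816
(2,1): Delta=0.9817 Bond=-29.9898
(2,2): Delta=1.0000 Bond=-31.2211
(3,0): Delta=0.0000 Bond=0.0000
(3,1): Delta=0.9168 Bond=-28.8994
(3,2): Delta=1.0000 Bond=-33.0943
(3,3): Delta=1.0000 Bond=-33.0943
V0=38.4283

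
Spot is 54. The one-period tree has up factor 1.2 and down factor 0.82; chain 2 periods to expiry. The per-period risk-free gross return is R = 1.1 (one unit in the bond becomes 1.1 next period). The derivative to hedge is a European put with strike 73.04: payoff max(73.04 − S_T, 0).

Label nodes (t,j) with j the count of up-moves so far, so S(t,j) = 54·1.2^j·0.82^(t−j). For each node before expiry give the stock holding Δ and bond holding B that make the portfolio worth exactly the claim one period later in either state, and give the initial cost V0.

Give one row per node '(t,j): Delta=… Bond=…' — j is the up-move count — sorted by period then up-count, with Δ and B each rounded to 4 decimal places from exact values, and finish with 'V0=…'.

No-arbitrage ⇒ martingale measure with p* = (R−d)/(u−d) = 0.7368.
At expiry t=2: V(2,0)=36.7304, V(2,1)=19.9040, V(2,2)=0.0000
(1,0): S=44.2800. Δ = (V_up−V_dn)/(S_up−S_dn) = (19.9040−36.7304)/(53.1360−36.3096) = -1.0000. V = [p*·19.9040 + (1−p*)·36.7304]/1.1 = 22.1200. B = V − Δ·S = 66.4000.
(1,1): S=64.8000. Δ = (V_up−V_dn)/(S_up−S_dn) = (0.0000−19.9040)/(77.7600−53.1360) = -0.8083. V = [p*·0.0000 + (1−p*)·19.9040]/1.1 = 4.7617. B = V − Δ·S = 57.1407.
(0,0): S=54.0000. Δ = (V_up−V_dn)/(S_up−S_dn) = (4.7617−22.1200)/(64.8000−44.2800) = -0.8459. V = [p*·4.7617 + (1−p*)·22.1200]/1.1 = 8.4815. B = V − Δ·S = 54.1612.
Each (Δ,B) replicates both successor values, so the strategy is self-financing and V0 is arbitrage-free.

(0,0): Delta=-0.8459 Bond=54.1612
(1,0): Delta=-1.0000 Bond=66.4000
(1,1): Delta=-0.8083 Bond=57.1407
V0=8.4815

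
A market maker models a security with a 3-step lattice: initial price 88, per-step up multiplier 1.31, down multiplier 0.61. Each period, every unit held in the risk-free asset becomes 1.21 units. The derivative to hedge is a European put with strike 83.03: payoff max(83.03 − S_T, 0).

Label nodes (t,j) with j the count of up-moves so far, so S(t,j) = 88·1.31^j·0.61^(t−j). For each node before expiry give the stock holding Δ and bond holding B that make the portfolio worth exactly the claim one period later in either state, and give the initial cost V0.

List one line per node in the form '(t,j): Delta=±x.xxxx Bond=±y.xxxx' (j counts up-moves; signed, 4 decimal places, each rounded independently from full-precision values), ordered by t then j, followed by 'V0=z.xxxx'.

(0,0): Delta=-0.1142 Bond=11.3394
(1,0): Delta=-0.8286 Bond=52.0730
(1,1): Delta=-0.0587 Bond=7.3286
(2,0): Delta=-1.0000 Bond=68.6198
(2,1): Delta=-0.8153 Bond=62.0731
(2,2): Delta=0.0000 Bond=0.0000
V0=1.2927

No-arbitrage ⇒ martingale measure with p* = (R−d)/(u−d) = 0.8571.
At expiry t=3: V(3,0)=63.0557, V(3,1)=40.1343, V(3,2)=0.0000, V(3,3)=0.0000
Node (2,0) S=32.7448: V=(p*·40.1343+(1−p*)·63.0557)/1.21=35.8750; Δ=(40.1343−63.0557)/(42.8957−19.9743)=-1.0000; B=V−Δ·S=68.6198
Node (2,1) S=70.3208: V=(p*·0.0000+(1−p*)·40.1343)/1.21=4.7384; Δ=(0.0000−40.1343)/(92.1202−42.8957)=-0.8153; B=V−Δ·S=62.0731
Node (2,2) S=151.0168: V=(p*·0.0000+(1−p*)·0.0000)/1.21=0.0000; Δ=(0.0000−0.0000)/(197.8320−92.1202)=0.0000; B=V−Δ·S=0.0000
Node (1,0) S=53.6800: V=(p*·4.7384+(1−p*)·35.8750)/1.21=7.5921; Δ=(4.7384−35.8750)/(70.3208−32.7448)=-0.8286; B=V−Δ·S=52.0730
Node (1,1) S=115.2800: V=(p*·0.0000+(1−p*)·4.7384)/1.21=0.5594; Δ=(0.0000−4.7384)/(151.0168−70.3208)=-0.0587; B=V−Δ·S=7.3286
Node (0,0) S=88.0000: V=(p*·0.5594+(1−p*)·7.5921)/1.21=1.2927; Δ=(0.5594−7.5921)/(115.2800−53.6800)=-0.1142; B=V−Δ·S=11.3394
Check: Δ(0,0)·S0 + B(0,0) = 1.2927 = V0.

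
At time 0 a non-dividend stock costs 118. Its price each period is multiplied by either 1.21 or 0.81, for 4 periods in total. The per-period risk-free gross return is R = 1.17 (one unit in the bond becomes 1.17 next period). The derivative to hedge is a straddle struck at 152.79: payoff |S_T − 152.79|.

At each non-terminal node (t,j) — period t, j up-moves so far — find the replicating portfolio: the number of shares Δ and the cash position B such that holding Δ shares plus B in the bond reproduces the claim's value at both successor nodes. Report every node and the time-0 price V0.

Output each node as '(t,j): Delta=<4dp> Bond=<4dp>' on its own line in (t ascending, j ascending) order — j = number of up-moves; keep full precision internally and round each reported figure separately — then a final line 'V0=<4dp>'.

(0,0): Delta=0.7190 Bond=-46.0281
(1,0): Delta=-0.4882 Bond=61.5282
(1,1): Delta=0.8088 Bond=-66.6730
(2,0): Delta=-1.0000 Bond=111.6152
(2,1): Delta=-0.4501 Bond=67.5849
(2,2): Delta=0.9024 Bond=-94.1844
(3,0): Delta=-1.0000 Bond=130.5897
(3,1): Delta=-1.0000 Bond=130.5897
(3,2): Delta=-0.4092 Bond=73.3504
(3,3): Delta=1.0000 Bond=-130.5897
V0=38.8158

No-arbitrage ⇒ martingale measure with p* = (R−d)/(u−d) = 0.9000.
At expiry t=4: V(4,0)=101.9949, V(4,1)=76.9109, V(4,2)=39.4397, V(4,3)=16.5358, V(4,4)=100.1535
Node (3,0) S=62.7100: V=(p*·76.9109+(1−p*)·101.9949)/1.17=67.8797; Δ=(76.9109−101.9949)/(75.8791−50.7951)=-1.0000; B=V−Δ·S=130.5897
Node (3,1) S=93.6780: V=(p*·39.4397+(1−p*)·76.9109)/1.17=36.9118; Δ=(39.4397−76.9109)/(113.3503−75.8791)=-1.0000; B=V−Δ·S=130.5897
Node (3,2) S=139.9387: V=(p*·16.5358+(1−p*)·39.4397)/1.17=16.0908; Δ=(16.5358−39.4397)/(169.3258−113.3503)=-0.4092; B=V−Δ·S=73.3504
Node (3,3) S=209.0442: V=(p*·100.1535+(1−p*)·16.5358)/1.17=78.4545; Δ=(100.1535−16.5358)/(252.9435−169.3258)=1.0000; B=V−Δ·S=-130.5897
Node (2,0) S=77.4198: V=(p*·36.9118+(1−p*)·67.8797)/1.17=34.1954; Δ=(36.9118−67.8797)/(93.6780−62.7100)=-1.0000; B=V−Δ·S=111.6152
Node (2,1) S=115.6518: V=(p*·16.0908+(1−p*)·36.9118)/1.17=15.5324; Δ=(16.0908−36.9118)/(139.9387−93.6780)=-0.4501; B=V−Δ·S=67.5849
Node (2,2) S=172.7638: V=(p*·78.4545+(1−p*)·16.0908)/1.17=61.7249; Δ=(78.4545−16.0908)/(209.0442−139.9387)=0.9024; B=V−Δ·S=-94.1844
Node (1,0) S=95.5800: V=(p*·15.5324+(1−p*)·34.1954)/1.17=14.8707; Δ=(15.5324−34.1954)/(115.6518−77.4198)=-0.4882; B=V−Δ·S=61.5282
Node (1,1) S=142.7800: V=(p*·61.7249+(1−p*)·15.5324)/1.17=48.8082; Δ=(61.7249−15.5324)/(172.7638−115.6518)=0.8088; B=V−Δ·S=-66.6730
Node (0,0) S=118.0000: V=(p*·48.8082+(1−p*)·14.8707)/1.17=38.8158; Δ=(48.8082−14.8707)/(142.7800−95.5800)=0.7190; B=V−Δ·S=-46.0281
Root portfolio cost Δ·118+B reproduces V0=38.8158.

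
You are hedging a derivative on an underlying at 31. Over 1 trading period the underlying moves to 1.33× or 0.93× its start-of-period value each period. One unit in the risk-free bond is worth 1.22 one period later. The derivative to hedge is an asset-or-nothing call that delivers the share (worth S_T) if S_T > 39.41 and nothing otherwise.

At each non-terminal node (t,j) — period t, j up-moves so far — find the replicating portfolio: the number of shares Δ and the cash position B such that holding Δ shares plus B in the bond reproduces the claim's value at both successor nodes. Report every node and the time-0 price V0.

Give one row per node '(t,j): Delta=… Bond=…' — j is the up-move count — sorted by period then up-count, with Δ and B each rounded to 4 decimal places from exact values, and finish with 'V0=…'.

(0,0): Delta=3.3250 Bond=-78.5736
V0=24.5014

Since d<R<u, set p* = (R−d)/(u−d) = 0.7250; price each node as the discounted p*-expectation of its children.
Terminal values V(1,·): V(1,0)=0.0000, V(1,1)=41.2300
  t=0,j=0: stock 31.0000 → up 41.2300 (V=41.2300), down 28.8300 (V=0.0000). Price 24.5014; hedge Δ=3.3250, bond B=-78.5736.
The time-0 hedge costs 24.5014, which is the no-arbitrage price.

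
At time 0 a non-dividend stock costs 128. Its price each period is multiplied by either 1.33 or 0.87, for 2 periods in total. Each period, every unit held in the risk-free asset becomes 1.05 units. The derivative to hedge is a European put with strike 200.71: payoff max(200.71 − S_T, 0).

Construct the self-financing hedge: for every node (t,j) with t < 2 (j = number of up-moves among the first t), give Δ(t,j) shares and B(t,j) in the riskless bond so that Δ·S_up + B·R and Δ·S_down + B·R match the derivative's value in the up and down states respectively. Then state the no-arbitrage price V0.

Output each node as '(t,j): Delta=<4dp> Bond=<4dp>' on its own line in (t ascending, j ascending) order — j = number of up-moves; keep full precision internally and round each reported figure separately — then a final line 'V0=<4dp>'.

Risk-neutral probability p* = (R−d)/(u−d) = (1.05−0.87)/(1.33−0.87) = 0.3913.
Terminal payoffs: V(2,0)=103.8268, V(2,1)=52.6012, V(2,2)=0.0000
Node (1,0) S=111.3600: V=(p*·52.6012+(1−p*)·103.8268)/1.05=79.7924; Δ=(52.6012−103.8268)/(148.1088−96.8832)=-1.0000; B=V−Δ·S=191.1524
Node (1,1) S=170.2400: V=(p*·0.0000+(1−p*)·52.6012)/1.05=30.4934; Δ=(0.0000−52.6012)/(226.4192−148.1088)=-0.6717; B=V−Δ·S=144.8439
Node (0,0) S=128.0000: V=(p*·30.4934+(1−p*)·79.7924)/1.05=57.6205; Δ=(30.4934−79.7924)/(170.2400−111.3600)=-0.8373; B=V−Δ·S=164.7921
Each (Δ,B) replicates both successor values, so the strategy is self-financing and V0 is arbitrage-free.

(0,0): Delta=-0.8373 Bond=164.7921
(1,0): Delta=-1.0000 Bond=191.1524
(1,1): Delta=-0.6717 Bond=144.8439
V0=57.6205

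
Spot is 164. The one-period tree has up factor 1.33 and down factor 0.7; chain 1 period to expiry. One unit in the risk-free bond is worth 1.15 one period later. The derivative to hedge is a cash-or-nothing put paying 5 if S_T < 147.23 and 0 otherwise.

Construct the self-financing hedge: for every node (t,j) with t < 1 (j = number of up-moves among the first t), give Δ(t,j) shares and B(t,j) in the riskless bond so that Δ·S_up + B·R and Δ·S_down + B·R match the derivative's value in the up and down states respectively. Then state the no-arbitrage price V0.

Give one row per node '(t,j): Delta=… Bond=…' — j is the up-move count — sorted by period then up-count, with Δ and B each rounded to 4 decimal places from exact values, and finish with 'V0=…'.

Risk-neutral probability p* = (R−d)/(u−d) = (1.15−0.7)/(1.33−0.7) = 0.7143.
Payoff layer (t=1): V(1,0)=5.0000, V(1,1)=0.0000
  t=0,j=0: stock 164.0000 → up 218.1200 (V=0.0000), down 114.8000 (V=5.0000). Price 1.2422; hedge Δ=-0.0484, bond B=9.1787.
Root portfolio cost Δ·164+B reproduces V0=1.2422.

(0,0): Delta=-0.0484 Bond=9.1787
V0=1.2422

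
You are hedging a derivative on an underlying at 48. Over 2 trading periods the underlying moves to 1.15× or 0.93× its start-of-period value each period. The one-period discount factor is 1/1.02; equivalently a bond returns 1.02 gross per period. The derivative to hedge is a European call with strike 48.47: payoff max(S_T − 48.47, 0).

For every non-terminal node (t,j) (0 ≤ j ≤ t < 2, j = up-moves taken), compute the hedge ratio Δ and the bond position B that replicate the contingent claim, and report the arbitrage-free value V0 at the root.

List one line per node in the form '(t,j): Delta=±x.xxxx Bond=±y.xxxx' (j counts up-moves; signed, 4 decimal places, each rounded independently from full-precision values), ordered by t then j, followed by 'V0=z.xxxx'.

No-arbitrage ⇒ martingale measure with p* = (R−d)/(u−d) = 0.4091.
Terminal values V(2,·): V(2,0)=0.0000, V(2,1)=2.8660, V(2,2)=15.0100
(1,0): S=44.6400. Δ = (V_up−V_dn)/(S_up−S_dn) = (2.8660−0.0000)/(51.3360−41.5152) = 0.2918. V = [p*·2.8660 + (1−p*)·0.0000]/1.02 = 1.1495. B = V − Δ·S = -11.8778.
(1,1): S=55.2000. Δ = (V_up−V_dn)/(S_up−S_dn) = (15.0100−2.8660)/(63.4800−51.3360) = 1.0000. V = [p*·15.0100 + (1−p*)·2.8660]/1.02 = 7.6804. B = V − Δ·S = -47.5196.
(0,0): S=48.0000. Δ = (V_up−V_dn)/(S_up−S_dn) = (7.6804−1.1495)/(55.2000−44.6400) = 0.6185. V = [p*·7.6804 + (1−p*)·1.1495]/1.02 = 3.7463. B = V − Δ·S = -25.9397.
The time-0 hedge costs 3.7463, which is the no-arbitrage price.

(0,0): Delta=0.6185 Bond=-25.9397
(1,0): Delta=0.2918 Bond=-11.8778
(1,1): Delta=1.0000 Bond=-47.5196
V0=3.7463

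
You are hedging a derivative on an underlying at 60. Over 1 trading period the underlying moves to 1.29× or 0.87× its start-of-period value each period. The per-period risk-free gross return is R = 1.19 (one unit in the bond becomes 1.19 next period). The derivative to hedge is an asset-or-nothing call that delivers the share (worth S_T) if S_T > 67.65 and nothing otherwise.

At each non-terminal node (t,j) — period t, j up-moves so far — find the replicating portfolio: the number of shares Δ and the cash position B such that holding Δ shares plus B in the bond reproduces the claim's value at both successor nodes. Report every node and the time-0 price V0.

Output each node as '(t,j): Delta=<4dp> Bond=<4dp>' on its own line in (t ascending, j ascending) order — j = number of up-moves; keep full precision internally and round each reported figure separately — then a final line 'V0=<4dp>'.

Since d<R<u, set p* = (R−d)/(u−d) = 0.7619; price each node as the discounted p*-expectation of its children.
At expiry t=1: V(1,0)=0.0000, V(1,1)=77.4000
  t=0,j=0: stock 60.0000 → up 77.4000 (V=77.4000), down 52.2000 (V=0.0000). Price 49.5558; hedge Δ=3.0714, bond B=-134.7299.
Root portfolio cost Δ·60+B reproduces V0=49.5558.

(0,0): Delta=3.0714 Bond=-134.7299
V0=49.5558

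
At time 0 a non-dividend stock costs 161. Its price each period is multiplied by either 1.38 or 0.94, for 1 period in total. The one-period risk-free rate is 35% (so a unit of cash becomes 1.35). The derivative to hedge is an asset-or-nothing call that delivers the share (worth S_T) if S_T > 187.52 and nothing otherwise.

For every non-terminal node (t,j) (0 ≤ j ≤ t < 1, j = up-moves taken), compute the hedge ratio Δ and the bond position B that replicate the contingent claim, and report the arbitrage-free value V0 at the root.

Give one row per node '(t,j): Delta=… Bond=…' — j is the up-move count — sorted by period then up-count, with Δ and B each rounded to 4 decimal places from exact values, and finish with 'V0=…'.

(0,0): Delta=3.1364 Bond=-351.5980
V0=153.3566

Risk-neutral probability p* = (R−d)/(u−d) = (1.35−0.94)/(1.38−0.94) = 0.9318.
Terminal values V(1,·): V(1,0)=0.0000, V(1,1)=222.1800
(0,0): S=161.0000. Δ = (V_up−V_dn)/(S_up−S_dn) = (222.1800−0.0000)/(222.1800−151.3400) = 3.1364. V = [p*·222.1800 + (1−p*)·0.0000]/1.35 = 153.3566. B = V − Δ·S = -351.5980.
Check: Δ(0,0)·S0 + B(0,0) = 153.3566 = V0.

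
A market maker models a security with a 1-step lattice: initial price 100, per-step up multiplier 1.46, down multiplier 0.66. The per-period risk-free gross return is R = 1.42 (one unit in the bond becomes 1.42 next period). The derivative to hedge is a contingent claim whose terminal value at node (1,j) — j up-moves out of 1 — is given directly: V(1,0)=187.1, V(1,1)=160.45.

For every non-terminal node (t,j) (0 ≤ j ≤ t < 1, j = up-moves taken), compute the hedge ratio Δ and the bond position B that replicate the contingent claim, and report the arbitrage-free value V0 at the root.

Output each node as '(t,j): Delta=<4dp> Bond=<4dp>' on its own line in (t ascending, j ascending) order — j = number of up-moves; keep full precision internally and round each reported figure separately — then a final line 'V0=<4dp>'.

No-arbitrage ⇒ martingale measure with p* = (R−d)/(u−d) = 0.9500.
Terminal values V(1,·): V(1,0)=187.1000, V(1,1)=160.4500
(0,0): S=100.0000. Δ = (V_up−V_dn)/(S_up−S_dn) = (160.4500−187.1000)/(146.0000−66.0000) = -0.3331. V = [p*·160.4500 + (1−p*)·187.1000]/1.42 = 113.9313. B = V − Δ·S = 147.2438.
Self-financing check: at every node Δ·S+B equals the discounted successor values.

(0,0): Delta=-0.3331 Bond=147.2438
V0=113.9313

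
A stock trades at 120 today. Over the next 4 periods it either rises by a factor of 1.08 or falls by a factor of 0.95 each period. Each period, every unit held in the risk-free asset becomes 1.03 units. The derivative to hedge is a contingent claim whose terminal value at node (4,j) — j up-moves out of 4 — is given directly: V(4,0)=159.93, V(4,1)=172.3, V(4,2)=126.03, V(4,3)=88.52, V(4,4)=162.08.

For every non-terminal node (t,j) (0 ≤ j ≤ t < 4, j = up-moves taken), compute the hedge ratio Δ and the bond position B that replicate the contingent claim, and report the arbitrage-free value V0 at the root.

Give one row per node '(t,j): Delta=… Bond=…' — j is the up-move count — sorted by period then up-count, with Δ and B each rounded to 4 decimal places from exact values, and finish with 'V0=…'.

Under the risk-neutral measure, an up-move has probability p* = (R−d)/(u−d) = 0.6154 and values discount at R = 1.03.
At expiry t=4: V(4,0)=159.9300, V(4,1)=172.3000, V(4,2)=126.0300, V(4,3)=88.5200, V(4,4)=162.0800
  t=3,j=0: stock 102.8850 → up 111.1158 (V=172.3000), down 97.7407 (V=159.9300). Price 162.6624; hedge Δ=0.9249, bond B=67.5086.
  t=3,j=1: stock 116.9640 → up 126.3211 (V=126.0300), down 111.1158 (V=172.3000). Price 139.6370; hedge Δ=-3.0430, bond B=495.5601.
  t=3,j=2: stock 132.9696 → up 143.6072 (V=88.5200), down 126.3211 (V=126.0300). Price 99.9485; hedge Δ=-2.1700, bond B=388.4869.
  t=3,j=3: stock 151.1654 → up 163.2587 (V=162.0800), down 143.6072 (V=88.5200). Price 129.8910; hedge Δ=3.7432, bond B=-435.9552.
  t=2,j=0: stock 108.3000 → up 116.9640 (V=139.6370), down 102.8850 (V=162.6624). Price 144.1679; hedge Δ=-1.6354, bond B=321.2863.
  t=2,j=1: stock 123.1200 → up 132.9696 (V=99.9485), down 116.9640 (V=139.6370). Price 111.8576; hedge Δ=-2.4797, bond B=417.1543.
  t=2,j=2: stock 139.9680 → up 151.1654 (V=129.8910), down 132.9696 (V=99.9485). Price 114.9268; hedge Δ=1.6456, bond B=-115.4001.
  t=1,j=0: stock 114.0000 → up 123.1200 (V=111.8576), down 108.3000 (V=144.1679). Price 120.6647; hedge Δ=-2.1802, bond B=369.2058.
  t=1,j=1: stock 129.6000 → up 139.9680 (V=114.9268), down 123.1200 (V=111.8576). Price 110.4333; hedge Δ=0.1822, bond B=86.8238.
  t=0,j=0: stock 120.0000 → up 129.6000 (V=110.4333), down 114.0000 (V=120.6647). Price 111.0374; hedge Δ=-0.6559, bond B=189.7401.
Check: Δ(0,0)·S0 + B(0,0) = 111.0374 = V0.

(0,0): Delta=-0.6559 Bond=189.7401
(1,0): Delta=-2.1802 Bond=369.2058
(1,1): Delta=0.1822 Bond=86.8238
(2,0): Delta=-1.6354 Bond=321.2863
(2,1): Delta=-2.4797 Bond=417.1543
(2,2): Delta=1.6456 Bond=-115.4001
(3,0): Delta=0.9249 Bond=67.5086
(3,1): Delta=-3.0430 Bond=495.5601
(3,2): Delta=-2.1700 Bond=388.4869
(3,3): Delta=3.7432 Bond=-435.9552
V0=111.0374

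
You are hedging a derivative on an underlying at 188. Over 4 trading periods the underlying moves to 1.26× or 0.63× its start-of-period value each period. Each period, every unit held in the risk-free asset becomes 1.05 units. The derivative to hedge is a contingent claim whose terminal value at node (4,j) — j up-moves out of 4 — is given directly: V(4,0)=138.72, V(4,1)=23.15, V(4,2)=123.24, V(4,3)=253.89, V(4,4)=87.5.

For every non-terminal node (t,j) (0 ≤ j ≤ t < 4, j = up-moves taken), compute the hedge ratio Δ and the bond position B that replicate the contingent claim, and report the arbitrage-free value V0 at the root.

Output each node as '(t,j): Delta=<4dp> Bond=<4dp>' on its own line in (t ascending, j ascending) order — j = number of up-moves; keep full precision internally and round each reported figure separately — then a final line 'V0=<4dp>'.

(0,0): Delta=0.1949 Bond=93.4215
(1,0): Delta=1.0905 Bond=-7.9771
(1,1): Delta=-0.0290 Bond=151.1274
(2,0): Delta=0.5714 Bond=30.3583
(2,1): Delta=1.2203 Bond=-27.7430
(2,2): Delta=-0.3413 Bond=251.8972
(3,0): Delta=-3.9023 Bond=242.1810
(3,1): Delta=1.6898 Bond=-73.2762
(3,2): Delta=1.1029 Bond=-7.0571
(3,3): Delta=-0.7023 Bond=400.2667
V0=130.0699

Risk-neutral probability p* = (R−d)/(u−d) = (1.05−0.63)/(1.26−0.63) = 0.6667.
Terminal payoffs: V(4,0)=138.7200, V(4,1)=23.1500, V(4,2)=123.2400, V(4,3)=253.8900, V(4,4)=87.5000
Node (3,0) S=47.0088: V=(p*·23.1500+(1−p*)·138.7200)/1.05=58.7365; Δ=(23.1500−138.7200)/(59.2311−29.6156)=-3.9023; B=V−Δ·S=242.1810
Node (3,1) S=94.0177: V=(p*·123.2400+(1−p*)·23.1500)/1.05=85.5968; Δ=(123.2400−23.1500)/(118.4623−59.2311)=1.6898; B=V−Δ·S=-73.2762
Node (3,2) S=188.0353: V=(p*·253.8900+(1−p*)·123.2400)/1.05=200.3238; Δ=(253.8900−123.2400)/(236.9245−118.4623)=1.1029; B=V−Δ·S=-7.0571
Node (3,3) S=376.0707: V=(p*·87.5000+(1−p*)·253.8900)/1.05=136.1556; Δ=(87.5000−253.8900)/(473.8491−236.9245)=-0.7023; B=V−Δ·S=400.2667
Node (2,0) S=74.6172: V=(p*·85.5968+(1−p*)·58.7365)/1.05=72.9937; Δ=(85.5968−58.7365)/(94.0177−47.0088)=0.5714; B=V−Δ·S=30.3583
Node (2,1) S=149.2344: V=(p*·200.3238+(1−p*)·85.5968)/1.05=154.3633; Δ=(200.3238−85.5968)/(188.0353−94.0177)=1.2203; B=V−Δ·S=-27.7430
Node (2,2) S=298.4688: V=(p*·136.1556+(1−p*)·200.3238)/1.05=150.0428; Δ=(136.1556−200.3238)/(376.0707−188.0353)=-0.3413; B=V−Δ·S=251.8972
Node (1,0) S=118.4400: V=(p*·154.3633+(1−p*)·72.9937)/1.05=121.1811; Δ=(154.3633−72.9937)/(149.2344−74.6172)=1.0905; B=V−Δ·S=-7.9771
Node (1,1) S=236.8800: V=(p*·150.0428+(1−p*)·154.3633)/1.05=144.2695; Δ=(150.0428−154.3633)/(298.4688−149.2344)=-0.0290; B=V−Δ·S=151.1274
Node (0,0) S=188.0000: V=(p*·144.2695+(1−p*)·121.1811)/1.05=130.0699; Δ=(144.2695−121.1811)/(236.8800−118.4400)=0.1949; B=V−Δ·S=93.4215
The time-0 hedge costs 130.0699, which is the no-arbitrage price.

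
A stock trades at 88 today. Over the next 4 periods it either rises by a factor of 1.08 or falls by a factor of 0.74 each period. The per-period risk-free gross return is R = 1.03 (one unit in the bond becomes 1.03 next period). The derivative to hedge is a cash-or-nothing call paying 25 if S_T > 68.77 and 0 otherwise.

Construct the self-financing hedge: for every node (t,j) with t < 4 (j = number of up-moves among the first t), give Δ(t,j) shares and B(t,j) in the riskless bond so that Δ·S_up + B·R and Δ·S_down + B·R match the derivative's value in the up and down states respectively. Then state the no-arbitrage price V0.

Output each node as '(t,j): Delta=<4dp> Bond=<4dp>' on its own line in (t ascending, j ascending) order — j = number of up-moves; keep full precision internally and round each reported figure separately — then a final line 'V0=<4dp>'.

Since d<R<u, set p* = (R−d)/(u−d) = 0.8529; price each node as the discounted p*-expectation of its children.
Terminal values V(4,·): V(4,0)=0.0000, V(4,1)=0.0000, V(4,2)=0.0000, V(4,3)=25.0000, V(4,4)=25.0000
Node (3,0) S=35.6597: V=(p*·0.0000+(1−p*)·0.0000)/1.03=0.0000; Δ=(0.0000−0.0000)/(38.5125−26.3882)=0.0000; B=V−Δ·S=0.0000
Node (3,1) S=52.0439: V=(p*·0.0000+(1−p*)·0.0000)/1.03=0.0000; Δ=(0.0000−0.0000)/(56.2074−38.5125)=0.0000; B=V−Δ·S=0.0000
Node (3,2) S=75.9560: V=(p*·25.0000+(1−p*)·0.0000)/1.03=20.7025; Δ=(25.0000−0.0000)/(82.0324−56.2074)=0.9681; B=V−Δ·S=-52.8270
Node (3,3) S=110.8547: V=(p*·25.0000+(1−p*)·25.0000)/1.03=24.2718; Δ=(25.0000−25.0000)/(119.7230−82.0324)=0.0000; B=V−Δ·S=24.2718
Node (2,0) S=48.1888: V=(p*·0.0000+(1−p*)·0.0000)/1.03=0.0000; Δ=(0.0000−0.0000)/(52.0439−35.6597)=0.0000; B=V−Δ·S=0.0000
Node (2,1) S=70.3296: V=(p*·20.7025+(1−p*)·0.0000)/1.03=17.1437; Δ=(20.7025−0.0000)/(75.9560−52.0439)=0.8658; B=V−Δ·S=-43.7459
Node (2,2) S=102.6432: V=(p*·24.2718+(1−p*)·20.7025)/1.03=23.0553; Δ=(24.2718−20.7025)/(110.8547−75.9560)=0.1023; B=V−Δ·S=12.5571
Node (1,0) S=65.1200: V=(p*·17.1437+(1−p*)·0.0000)/1.03=14.1966; Δ=(17.1437−0.0000)/(70.3296−48.1888)=0.7743; B=V−Δ·S=-36.2259
Node (1,1) S=95.0400: V=(p*·23.0553+(1−p*)·17.1437)/1.03=21.5397; Δ=(23.0553−17.1437)/(102.6432−70.3296)=0.1829; B=V−Δ·S=4.1526
Node (0,0) S=88.0000: V=(p*·21.5397+(1−p*)·14.1966)/1.03=19.8639; Δ=(21.5397−14.1966)/(95.0400−65.1200)=0.2454; B=V−Δ·S=-1.7334
The time-0 hedge costs 19.8639, which is the no-arbitrage price.

(0,0): Delta=0.2454 Bond=-1.7334
(1,0): Delta=0.7743 Bond=-36.2259
(1,1): Delta=0.1829 Bond=4.1526
(2,0): Delta=0.0000 Bond=0.0000
(2,1): Delta=0.8658 Bond=-43.7459
(2,2): Delta=0.1023 Bond=12.5571
(3,0): Delta=0.0000 Bond=0.0000
(3,1): Delta=0.0000 Bond=0.0000
(3,2): Delta=0.9681 Bond=-52.8270
(3,3): Delta=0.0000 Bond=24.2718
V0=19.8639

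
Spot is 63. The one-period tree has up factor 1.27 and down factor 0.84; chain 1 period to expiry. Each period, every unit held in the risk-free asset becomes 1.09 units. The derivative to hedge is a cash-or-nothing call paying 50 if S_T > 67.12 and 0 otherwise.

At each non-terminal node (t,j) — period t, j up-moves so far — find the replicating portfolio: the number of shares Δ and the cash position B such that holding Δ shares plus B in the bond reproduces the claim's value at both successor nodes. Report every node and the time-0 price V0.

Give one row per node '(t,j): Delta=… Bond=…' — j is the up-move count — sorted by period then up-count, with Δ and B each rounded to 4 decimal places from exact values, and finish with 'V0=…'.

(0,0): Delta=1.8457 Bond=-89.6096
V0=26.6695

No-arbitrage ⇒ martingale measure with p* = (R−d)/(u−d) = 0.5814.
At expiry t=1: V(1,0)=0.0000, V(1,1)=50.0000
(0,0): S=63.0000. Δ = (V_up−V_dn)/(S_up−S_dn) = (50.0000−0.0000)/(80.0100−52.9200) = 1.8457. V = [p*·50.0000 + (1−p*)·0.0000]/1.09 = 26.6695. B = V − Δ·S = -89.6096.
The time-0 hedge costs 26.6695, which is the no-arbitrage price.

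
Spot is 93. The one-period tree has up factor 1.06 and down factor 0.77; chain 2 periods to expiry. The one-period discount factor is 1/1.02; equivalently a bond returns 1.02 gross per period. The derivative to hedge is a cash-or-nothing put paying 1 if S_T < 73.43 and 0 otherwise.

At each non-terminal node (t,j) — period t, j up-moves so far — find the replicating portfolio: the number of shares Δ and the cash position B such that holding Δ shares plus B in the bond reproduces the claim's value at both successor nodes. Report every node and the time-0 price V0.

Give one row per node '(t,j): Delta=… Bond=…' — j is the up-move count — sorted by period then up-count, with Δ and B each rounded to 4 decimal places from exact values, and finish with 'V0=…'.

(0,0): Delta=-0.0050 Bond=0.4846
(1,0): Delta=-0.0482 Bond=3.5835
(1,1): Delta=0.0000 Bond=0.0000
V0=0.0183

Under the risk-neutral measure, an up-move has probability p* = (R−d)/(u−d) = 0.8621 and values discount at R = 1.02.
Terminal values V(2,·): V(2,0)=1.0000, V(2,1)=0.0000, V(2,2)=0.0000
(1,0): S=71.6100. Δ = (V_up−V_dn)/(S_up−S_dn) = (0.0000−1.0000)/(75.9066−55.1397) = -0.0482. V = [p*·0.0000 + (1−p*)·1.0000]/1.02 = 0.1352. B = V − Δ·S = 3.5835.
(1,1): S=98.5800. Δ = (V_up−V_dn)/(S_up−S_dn) = (0.0000−0.0000)/(104.4948−75.9066) = 0.0000. V = [p*·0.0000 + (1−p*)·0.0000]/1.02 = 0.0000. B = V − Δ·S = 0.0000.
(0,0): S=93.0000. Δ = (V_up−V_dn)/(S_up−S_dn) = (0.0000−0.1352)/(98.5800−71.6100) = -0.0050. V = [p*·0.0000 + (1−p*)·0.1352]/1.02 = 0.0183. B = V − Δ·S = 0.4846.
Each (Δ,B) replicates both successor values, so the strategy is self-financing and V0 is arbitrage-free.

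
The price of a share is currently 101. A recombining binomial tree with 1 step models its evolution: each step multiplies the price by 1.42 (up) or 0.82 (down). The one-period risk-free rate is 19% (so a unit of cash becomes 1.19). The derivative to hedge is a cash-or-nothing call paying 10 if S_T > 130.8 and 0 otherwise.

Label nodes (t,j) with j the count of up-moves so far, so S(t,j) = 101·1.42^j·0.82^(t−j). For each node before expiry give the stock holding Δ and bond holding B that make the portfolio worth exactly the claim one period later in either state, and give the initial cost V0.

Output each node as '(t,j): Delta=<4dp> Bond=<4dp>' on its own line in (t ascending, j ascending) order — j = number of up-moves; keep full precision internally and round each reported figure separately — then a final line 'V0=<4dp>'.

Since d<R<u, set p* = (R−d)/(u−d) = 0.6167; price each node as the discounted p*-expectation of its children.
Payoff layer (t=1): V(1,0)=0.0000, V(1,1)=10.0000
  t=0,j=0: stock 101.0000 → up 143.4200 (V=10.0000), down 82.8200 (V=0.0000). Price 5.1821; hedge Δ=0.1650, bond B=-11.4846.
Root portfolio cost Δ·101+B reproduces V0=5.1821.

(0,0): Delta=0.1650 Bond=-11.4846
V0=5.1821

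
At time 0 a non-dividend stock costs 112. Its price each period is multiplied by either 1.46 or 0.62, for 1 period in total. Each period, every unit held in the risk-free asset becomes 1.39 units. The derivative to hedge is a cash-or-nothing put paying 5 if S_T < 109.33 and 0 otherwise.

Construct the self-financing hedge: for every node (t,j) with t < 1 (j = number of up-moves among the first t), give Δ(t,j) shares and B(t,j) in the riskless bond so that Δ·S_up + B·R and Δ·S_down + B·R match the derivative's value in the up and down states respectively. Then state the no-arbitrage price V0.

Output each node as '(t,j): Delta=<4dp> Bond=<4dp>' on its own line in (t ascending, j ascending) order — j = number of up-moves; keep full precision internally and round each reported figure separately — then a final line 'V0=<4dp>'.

(0,0): Delta=-0.0531 Bond=6.2521
V0=0.2998

No-arbitrage ⇒ martingale measure with p* = (R−d)/(u−d) = 0.9167.
Payoff layer (t=1): V(1,0)=5.0000, V(1,1)=0.0000
  t=0,j=0: stock 112.0000 → up 163.5200 (V=0.0000), down 69.4400 (V=5.0000). Price 0.2998; hedge Δ=-0.0531, bond B=6.2521.
The time-0 hedge costs 0.2998, which is the no-arbitrage price.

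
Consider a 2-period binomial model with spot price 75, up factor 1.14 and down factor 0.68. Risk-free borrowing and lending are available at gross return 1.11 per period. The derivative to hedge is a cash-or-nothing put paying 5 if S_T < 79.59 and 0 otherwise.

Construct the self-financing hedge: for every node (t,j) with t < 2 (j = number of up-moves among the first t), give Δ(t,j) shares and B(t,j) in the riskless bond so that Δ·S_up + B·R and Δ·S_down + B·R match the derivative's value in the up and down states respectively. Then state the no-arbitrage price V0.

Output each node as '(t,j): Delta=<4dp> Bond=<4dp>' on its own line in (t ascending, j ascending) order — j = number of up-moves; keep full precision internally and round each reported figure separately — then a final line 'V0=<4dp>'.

Since d<R<u, set p* = (R−d)/(u−d) = 0.9348; price each node as the discounted p*-expectation of its children.
At expiry t=2: V(2,0)=5.0000, V(2,1)=5.0000, V(2,2)=0.0000
(1,0): S=51.0000. Δ = (V_up−V_dn)/(S_up−S_dn) = (5.0000−5.0000)/(58.1400−34.6800) = 0.0000. V = [p*·5.0000 + (1−p*)·5.0000]/1.11 = 4.5045. B = V − Δ·S = 4.5045.
(1,1): S=85.5000. Δ = (V_up−V_dn)/(S_up−S_dn) = (0.0000−5.0000)/(97.4700−58.1400) = -0.1271. V = [p*·0.0000 + (1−p*)·5.0000]/1.11 = 0.2938. B = V − Δ·S = 11.1633.
(0,0): S=75.0000. Δ = (V_up−V_dn)/(S_up−S_dn) = (0.2938−4.5045)/(85.5000−51.0000) = -0.1221. V = [p*·0.2938 + (1−p*)·4.5045]/1.11 = 0.5121. B = V − Δ·S = 9.6658.
Root portfolio cost Δ·75+B reproduces V0=0.5121.

(0,0): Delta=-0.1221 Bond=9.6658
(1,0): Delta=0.0000 Bond=4.5045
(1,1): Delta=-0.1271 Bond=11.1633
V0=0.5121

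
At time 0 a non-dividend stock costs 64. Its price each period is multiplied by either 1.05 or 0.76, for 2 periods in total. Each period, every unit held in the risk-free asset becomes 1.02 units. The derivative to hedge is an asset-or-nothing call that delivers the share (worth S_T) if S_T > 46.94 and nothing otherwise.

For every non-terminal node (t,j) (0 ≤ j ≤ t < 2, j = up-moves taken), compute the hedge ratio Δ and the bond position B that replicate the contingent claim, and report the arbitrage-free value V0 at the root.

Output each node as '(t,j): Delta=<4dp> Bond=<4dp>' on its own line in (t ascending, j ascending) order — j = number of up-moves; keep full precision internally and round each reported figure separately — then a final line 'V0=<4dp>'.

Since d<R<u, set p* = (R−d)/(u−d) = 0.8966; price each node as the discounted p*-expectation of its children.
Terminal payoffs: V(2,0)=0.0000, V(2,1)=51.0720, V(2,2)=70.5600
Node (1,0) S=48.6400: V=(p*·51.0720+(1−p*)·0.0000)/1.02=44.8909; Δ=(51.0720−0.0000)/(51.0720−36.9664)=3.6207; B=V−Δ·S=-131.2195
Node (1,1) S=67.2000: V=(p*·70.5600+(1−p*)·51.0720)/1.02=67.2000; Δ=(70.5600−51.0720)/(70.5600−51.0720)=1.0000; B=V−Δ·S=0.0000
Node (0,0) S=64.0000: V=(p*·67.2000+(1−p*)·44.8909)/1.02=63.6198; Δ=(67.2000−44.8909)/(67.2000−48.6400)=1.2020; B=V−Δ·S=-13.3083
Check: Δ(0,0)·S0 + B(0,0) = 63.6198 = V0.

(0,0): Delta=1.2020 Bond=-13.3083
(1,0): Delta=3.6207 Bond=-131.2195
(1,1): Delta=1.0000 Bond=0.0000
V0=63.6198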